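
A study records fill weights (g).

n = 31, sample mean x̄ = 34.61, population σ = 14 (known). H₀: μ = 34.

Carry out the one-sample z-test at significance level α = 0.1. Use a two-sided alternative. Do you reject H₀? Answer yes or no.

SE = σ/√n = 14/√31 = 2.5145
z = (x̄−μ₀)/SE = (34.61−34)/2.5145 = 0.2426
p-value (two-sided) = 0.80832
At α=0.1: p ≥ α → fail to reject H₀

reject H₀: no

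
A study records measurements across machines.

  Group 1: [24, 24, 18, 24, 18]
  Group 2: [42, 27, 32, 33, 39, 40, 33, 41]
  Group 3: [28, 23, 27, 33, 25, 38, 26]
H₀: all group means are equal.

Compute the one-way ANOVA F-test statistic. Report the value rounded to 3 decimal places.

test statistic = 13.447

Group means [21.60, 35.88, 28.57], grand mean 29.750
SSB = Σnᵢ(x̄ᵢ−x̄)² = 641.961; SSW = ΣΣ(x−x̄ᵢ)² = 405.789
MSB = 641.961/2 = 320.9804; MSW = 405.789/17 = 23.8700
F = MSB/MSW = 13.4470
df = (2, 17)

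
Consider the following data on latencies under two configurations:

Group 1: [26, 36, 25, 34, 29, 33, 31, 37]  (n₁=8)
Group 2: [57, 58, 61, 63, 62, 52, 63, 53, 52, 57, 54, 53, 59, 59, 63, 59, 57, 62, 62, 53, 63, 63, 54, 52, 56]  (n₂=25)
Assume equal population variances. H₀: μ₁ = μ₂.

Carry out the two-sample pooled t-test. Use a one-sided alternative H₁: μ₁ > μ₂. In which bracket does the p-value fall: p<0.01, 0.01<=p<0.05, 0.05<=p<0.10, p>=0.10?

x̄₁=31.375, s₁=4.438, n₁=8
x̄₂=57.880, s₂=4.116, n₂=25
s_p² = [7·4.438² + 24·4.116²]/31 = 17.5650
SE = √(s_p²·(1/8+1/25)) = 1.7024
t = (31.375−57.880)/1.7024 = -15.5690
df = 31
p-value (one-sided, H₁ greater) = 1.00000
→ bracket: p>=0.10

p-value bracket: p>=0.10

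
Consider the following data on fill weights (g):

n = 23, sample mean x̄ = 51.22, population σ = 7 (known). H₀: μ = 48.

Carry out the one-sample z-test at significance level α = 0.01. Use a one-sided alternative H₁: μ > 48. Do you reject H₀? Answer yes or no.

SE = σ/√n = 7/√23 = 1.4596
z = (x̄−μ₀)/SE = (51.22−48)/1.4596 = 2.2061
p-value (one-sided, H₁ greater) = 0.01369
At α=0.01: p ≥ α → fail to reject H₀

reject H₀: no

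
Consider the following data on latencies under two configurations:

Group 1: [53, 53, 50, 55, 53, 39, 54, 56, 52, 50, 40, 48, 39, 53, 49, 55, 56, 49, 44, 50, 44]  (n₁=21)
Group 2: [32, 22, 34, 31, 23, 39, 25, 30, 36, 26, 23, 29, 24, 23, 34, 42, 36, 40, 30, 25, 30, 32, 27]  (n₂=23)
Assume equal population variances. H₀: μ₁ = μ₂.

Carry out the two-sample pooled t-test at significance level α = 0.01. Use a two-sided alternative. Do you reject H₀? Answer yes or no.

reject H₀: yes

x̄₁=49.619, s₁=5.454, n₁=21
x̄₂=30.130, s₂=5.880, n₂=23
s_p² = [20·5.454² + 22·5.880²]/42 = 32.2753
SE = √(s_p²·(1/21+1/23)) = 1.7147
t = (49.619−30.130)/1.7147 = 11.3656
df = 42
p-value (two-sided) = 0.00000
At α=0.01: p < α → reject H₀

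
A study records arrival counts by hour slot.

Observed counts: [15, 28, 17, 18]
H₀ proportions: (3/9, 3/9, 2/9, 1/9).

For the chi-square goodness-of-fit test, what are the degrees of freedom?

df = k − 1 = 4 − 1 = 3

degrees of freedom = 3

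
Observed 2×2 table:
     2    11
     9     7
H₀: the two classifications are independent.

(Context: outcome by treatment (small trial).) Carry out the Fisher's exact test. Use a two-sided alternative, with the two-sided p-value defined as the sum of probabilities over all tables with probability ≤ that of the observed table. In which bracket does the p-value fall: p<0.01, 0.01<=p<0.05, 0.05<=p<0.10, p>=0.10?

Margins: r₁=13, r₂=16, c₁=11, c₂=18, n=29
p_obs = C(13,2)·C(16,9)/C(29,11); sum pmf over tables with pmf ≤ p_obs
p-value (two-sided) = 0.05237
→ bracket: 0.05<=p<0.10

p-value bracket: 0.05<=p<0.10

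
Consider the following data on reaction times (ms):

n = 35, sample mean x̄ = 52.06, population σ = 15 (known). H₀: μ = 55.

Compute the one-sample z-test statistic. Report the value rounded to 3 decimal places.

SE = σ/√n = 15/√35 = 2.5355
z = (x̄−μ₀)/SE = (52.06−55)/2.5355 = -1.1596

test statistic = -1.160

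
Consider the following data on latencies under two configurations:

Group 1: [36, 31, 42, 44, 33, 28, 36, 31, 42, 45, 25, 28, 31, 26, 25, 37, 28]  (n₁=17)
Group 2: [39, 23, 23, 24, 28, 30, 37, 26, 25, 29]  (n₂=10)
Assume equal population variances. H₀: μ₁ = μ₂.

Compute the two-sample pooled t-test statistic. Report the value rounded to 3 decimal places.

x̄₁=33.412, s₁=6.718, n₁=17
x̄₂=28.400, s₂=5.621, n₂=10
s_p² = [16·6.718² + 9·5.621²]/25 = 40.2607
SE = √(s_p²·(1/17+1/10)) = 2.5287
t = (33.412−28.400)/2.5287 = 1.9819
df = 25

test statistic = 1.982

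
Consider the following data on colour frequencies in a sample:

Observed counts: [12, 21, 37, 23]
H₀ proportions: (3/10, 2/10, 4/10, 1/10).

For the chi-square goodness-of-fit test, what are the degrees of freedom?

df = k − 1 = 4 − 1 = 3

degrees of freedom = 3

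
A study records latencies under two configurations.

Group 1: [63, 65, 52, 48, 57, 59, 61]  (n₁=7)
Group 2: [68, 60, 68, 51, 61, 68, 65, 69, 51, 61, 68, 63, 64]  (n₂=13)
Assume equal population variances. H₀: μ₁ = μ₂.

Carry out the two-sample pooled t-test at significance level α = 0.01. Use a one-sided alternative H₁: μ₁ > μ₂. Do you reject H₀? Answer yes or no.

reject H₀: no

x̄₁=57.857, s₁=6.067, n₁=7
x̄₂=62.846, s₂=6.094, n₂=13
s_p² = [6·6.067² + 12·6.094²]/18 = 37.0305
SE = √(s_p²·(1/7+1/13)) = 2.8528
t = (57.857−62.846)/2.8528 = -1.7488
df = 18
p-value (one-sided, H₁ greater) = 0.95132
At α=0.01: p ≥ α → fail to reject H₀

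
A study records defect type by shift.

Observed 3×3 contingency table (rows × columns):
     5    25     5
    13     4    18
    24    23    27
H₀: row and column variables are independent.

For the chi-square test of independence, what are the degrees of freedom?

df = (r−1)(c−1) = (3−1)·(3−1) = 4

degrees of freedom = 4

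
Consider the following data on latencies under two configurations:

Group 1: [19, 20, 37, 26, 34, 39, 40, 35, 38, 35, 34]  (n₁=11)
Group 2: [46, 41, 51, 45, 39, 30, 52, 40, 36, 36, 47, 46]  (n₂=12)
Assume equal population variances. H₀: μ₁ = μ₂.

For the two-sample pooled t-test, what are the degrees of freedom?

degrees of freedom = 21

df = n₁ + n₂ − 2 = 11 + 12 − 2 = 21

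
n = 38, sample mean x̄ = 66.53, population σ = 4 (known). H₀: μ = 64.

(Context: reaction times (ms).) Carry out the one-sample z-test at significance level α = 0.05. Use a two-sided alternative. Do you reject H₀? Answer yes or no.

SE = σ/√n = 4/√38 = 0.6489
z = (x̄−μ₀)/SE = (66.53−64)/0.6489 = 3.8990
p-value (two-sided) = 0.00010
At α=0.05: p < α → reject H₀

reject H₀: yes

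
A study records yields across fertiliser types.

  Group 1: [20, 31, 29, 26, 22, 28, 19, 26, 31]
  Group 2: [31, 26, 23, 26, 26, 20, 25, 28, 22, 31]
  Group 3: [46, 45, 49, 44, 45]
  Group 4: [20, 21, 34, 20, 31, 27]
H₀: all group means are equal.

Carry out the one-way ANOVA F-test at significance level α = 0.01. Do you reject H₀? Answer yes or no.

reject H₀: yes

Group means [25.78, 25.80, 45.80, 25.50], grand mean 29.067
SSB = Σnᵢ(x̄ᵢ−x̄)² = 1680.411; SSW = ΣΣ(x−x̄ᵢ)² = 479.456
MSB = 1680.411/3 = 560.1370; MSW = 479.456/26 = 18.4406
F = MSB/MSW = 30.3752
df = (3, 26)
p-value (upper-tail) = 0.00000
At α=0.01: p < α → reject H₀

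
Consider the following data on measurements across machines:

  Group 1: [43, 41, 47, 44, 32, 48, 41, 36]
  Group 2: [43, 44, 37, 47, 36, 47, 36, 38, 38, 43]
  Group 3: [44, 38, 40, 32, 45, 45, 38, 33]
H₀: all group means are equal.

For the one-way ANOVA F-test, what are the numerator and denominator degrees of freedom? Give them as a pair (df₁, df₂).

k = 3 groups, N = 26 total
df = (k−1, N−k) = (3−1, 26−3) = (2, 23)

degrees of freedom = [2, 23]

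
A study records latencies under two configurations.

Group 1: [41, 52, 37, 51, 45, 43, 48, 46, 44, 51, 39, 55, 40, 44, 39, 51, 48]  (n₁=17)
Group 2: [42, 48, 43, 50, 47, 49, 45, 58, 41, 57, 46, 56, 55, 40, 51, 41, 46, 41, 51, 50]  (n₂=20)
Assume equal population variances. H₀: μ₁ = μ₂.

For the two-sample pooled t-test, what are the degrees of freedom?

degrees of freedom = 35

df = n₁ + n₂ − 2 = 17 + 20 − 2 = 35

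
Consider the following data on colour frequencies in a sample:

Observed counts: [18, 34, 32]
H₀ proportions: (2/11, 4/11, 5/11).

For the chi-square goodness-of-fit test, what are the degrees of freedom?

degrees of freedom = 2

df = k − 1 = 3 − 1 = 2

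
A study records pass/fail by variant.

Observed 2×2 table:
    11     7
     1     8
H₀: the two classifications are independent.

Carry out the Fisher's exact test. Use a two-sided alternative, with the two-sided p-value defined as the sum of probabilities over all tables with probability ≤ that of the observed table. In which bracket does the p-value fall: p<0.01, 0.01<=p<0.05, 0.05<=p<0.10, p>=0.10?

Margins: r₁=18, r₂=9, c₁=12, c₂=15, n=27
p_obs = C(18,11)·C(9,1)/C(27,12); sum pmf over tables with pmf ≤ p_obs
p-value (two-sided) = 0.01918
→ bracket: 0.01<=p<0.05

p-value bracket: 0.01<=p<0.05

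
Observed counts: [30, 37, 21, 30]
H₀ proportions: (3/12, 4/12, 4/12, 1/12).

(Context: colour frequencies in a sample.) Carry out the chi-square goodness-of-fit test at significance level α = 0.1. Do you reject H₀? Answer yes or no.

reject H₀: yes

n = 118; E_i = n·p_i = [29.50, 39.33, 39.33, 9.83]
χ² = (30−29.50)²/29.50 + (37−39.33)²/39.33 + (21−39.33)²/39.33 + (30−9.83)²/9.83 = 50.0508
df = 3
p-value (upper-tail) = 0.00000
At α=0.1: p < α → reject H₀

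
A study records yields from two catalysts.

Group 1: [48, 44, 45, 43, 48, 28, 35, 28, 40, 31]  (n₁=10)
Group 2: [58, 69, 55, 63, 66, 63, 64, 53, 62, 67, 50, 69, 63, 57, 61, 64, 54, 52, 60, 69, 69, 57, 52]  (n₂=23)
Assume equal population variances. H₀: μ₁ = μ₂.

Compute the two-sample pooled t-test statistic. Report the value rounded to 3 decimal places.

test statistic = -8.594

x̄₁=39.000, s₁=7.902, n₁=10
x̄₂=60.739, s₂=6.107, n₂=23
s_p² = [9·7.902² + 22·6.107²]/31 = 44.5947
SE = √(s_p²·(1/10+1/23)) = 2.5295
t = (39.000−60.739)/2.5295 = -8.5942
df = 31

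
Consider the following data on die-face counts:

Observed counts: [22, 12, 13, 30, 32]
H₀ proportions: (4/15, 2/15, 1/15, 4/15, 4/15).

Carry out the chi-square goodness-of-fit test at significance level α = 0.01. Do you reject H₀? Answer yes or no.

n = 109; E_i = n·p_i = [29.07, 14.53, 7.27, 29.07, 29.07]
χ² = (22−29.07)²/29.07 + (12−14.53)²/14.53 + (13−7.27)²/7.27 + (30−29.07)²/29.07 + (32−29.07)²/29.07 = 7.0092
df = 4
p-value (upper-tail) = 0.13540
At α=0.01: p ≥ α → fail to reject H₀

reject H₀: no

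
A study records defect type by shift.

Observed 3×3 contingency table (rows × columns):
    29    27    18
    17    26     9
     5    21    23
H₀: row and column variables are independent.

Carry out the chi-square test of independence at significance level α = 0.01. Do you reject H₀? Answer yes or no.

Row totals [74, 52, 49], col totals [51, 74, 50], n=175
χ² = (29−21.57)²/21.57 + (27−31.29)²/31.29 + (18−21.14)²/21.14 + (17−15.15)²/15.15 + (26−21.99)²/21.99 + (9−14.86)²/14.86 + (5−14.28)²/14.28 + (21−20.72)²/20.72 + (23−14.00)²/14.00 = 18.7044
df = 4
p-value (upper-tail) = 0.00090
At α=0.01: p < α → reject H₀

reject H₀: yes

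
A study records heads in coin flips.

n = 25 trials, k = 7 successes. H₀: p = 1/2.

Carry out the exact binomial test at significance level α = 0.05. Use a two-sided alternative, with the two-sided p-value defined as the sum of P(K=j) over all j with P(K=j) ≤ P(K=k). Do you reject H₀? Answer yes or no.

reject H₀: yes

Exact binomial: n=25, k=7, p₀=1/2=0.5000
P(X=j) = C(n,j)·p₀^j·(1−p₀)^(n−j); p = Σ P(X=j) over j with P(X=j) ≤ P(X=7)
p-value (two-sided) = 0.04329
At α=0.05: p < α → reject H₀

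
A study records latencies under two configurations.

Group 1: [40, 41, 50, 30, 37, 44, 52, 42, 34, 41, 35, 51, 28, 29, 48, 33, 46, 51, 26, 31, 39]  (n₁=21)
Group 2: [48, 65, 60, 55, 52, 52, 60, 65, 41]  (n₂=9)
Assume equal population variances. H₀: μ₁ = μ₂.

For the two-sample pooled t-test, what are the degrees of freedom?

df = n₁ + n₂ − 2 = 21 + 9 − 2 = 28

degrees of freedom = 28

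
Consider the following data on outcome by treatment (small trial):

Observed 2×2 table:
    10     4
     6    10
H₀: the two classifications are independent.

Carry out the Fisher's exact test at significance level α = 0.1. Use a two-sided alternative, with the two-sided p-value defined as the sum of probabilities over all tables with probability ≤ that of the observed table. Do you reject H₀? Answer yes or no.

Margins: r₁=14, r₂=16, c₁=16, c₂=14, n=30
p_obs = C(14,10)·C(16,6)/C(30,16); sum pmf over tables with pmf ≤ p_obs
p-value (two-sided) = 0.08126
At α=0.1: p < α → reject H₀

reject H₀: yes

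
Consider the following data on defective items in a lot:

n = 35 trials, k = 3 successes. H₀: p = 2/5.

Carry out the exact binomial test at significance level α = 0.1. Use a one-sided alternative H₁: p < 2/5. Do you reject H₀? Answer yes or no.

Exact binomial: n=35, k=3, p₀=2/5=0.4000
P(X≤3) from Σ C(n,i)·p₀^i·(1−p₀)^(n−i)
p-value (one-sided, H₁ less) = 0.00004
At α=0.1: p < α → reject H₀

reject H₀: yes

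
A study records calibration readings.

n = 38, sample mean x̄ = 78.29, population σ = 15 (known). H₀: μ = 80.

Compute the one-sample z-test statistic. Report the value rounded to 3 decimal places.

SE = σ/√n = 15/√38 = 2.4333
z = (x̄−μ₀)/SE = (78.29−80)/2.4333 = -0.7027

test statistic = -0.703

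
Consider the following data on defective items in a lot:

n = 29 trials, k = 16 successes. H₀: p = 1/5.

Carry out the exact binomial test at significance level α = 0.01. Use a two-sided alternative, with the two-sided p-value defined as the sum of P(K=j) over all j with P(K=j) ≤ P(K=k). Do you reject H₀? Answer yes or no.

Exact binomial: n=29, k=16, p₀=1/5=0.2000
P(X=j) = C(n,j)·p₀^j·(1−p₀)^(n−j); p = Σ P(X=j) over j with P(X=j) ≤ P(X=16)
p-value (two-sided) = 0.00003
At α=0.01: p < α → reject H₀

reject H₀: yes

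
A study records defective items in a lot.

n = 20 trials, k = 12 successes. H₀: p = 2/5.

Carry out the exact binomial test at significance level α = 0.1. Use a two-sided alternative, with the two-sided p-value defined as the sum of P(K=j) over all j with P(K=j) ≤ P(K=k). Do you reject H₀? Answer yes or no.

Exact binomial: n=20, k=12, p₀=2/5=0.4000
P(X=j) = C(n,j)·p₀^j·(1−p₀)^(n−j); p = Σ P(X=j) over j with P(X=j) ≤ P(X=12)
p-value (two-sided) = 0.10748
At α=0.1: p ≥ α → fail to reject H₀

reject H₀: no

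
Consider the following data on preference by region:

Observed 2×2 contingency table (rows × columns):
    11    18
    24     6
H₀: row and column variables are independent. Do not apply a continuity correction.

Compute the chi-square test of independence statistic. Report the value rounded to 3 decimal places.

test statistic = 10.815

Row totals [29, 30], col totals [35, 24], n=59
χ² = (11−17.20)²/17.20 + (18−11.80)²/11.80 + (24−17.80)²/17.80 + (6−12.20)²/12.20 = 10.8147
df = 1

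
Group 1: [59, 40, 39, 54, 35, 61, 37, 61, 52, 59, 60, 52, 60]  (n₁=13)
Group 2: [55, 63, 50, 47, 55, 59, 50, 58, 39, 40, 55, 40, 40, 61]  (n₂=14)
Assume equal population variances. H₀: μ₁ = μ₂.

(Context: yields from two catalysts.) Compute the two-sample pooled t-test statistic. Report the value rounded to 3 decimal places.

x̄₁=51.462, s₁=10.063, n₁=13
x̄₂=50.857, s₂=8.457, n₂=14
s_p² = [12·10.063² + 13·8.457²]/25 = 85.7978
SE = √(s_p²·(1/13+1/14)) = 3.5677
t = (51.462−50.857)/3.5677 = 0.1694
df = 25

test statistic = 0.169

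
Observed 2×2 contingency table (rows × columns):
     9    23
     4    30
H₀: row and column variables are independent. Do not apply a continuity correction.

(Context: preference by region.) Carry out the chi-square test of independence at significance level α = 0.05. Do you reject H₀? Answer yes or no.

Row totals [32, 34], col totals [13, 53], n=66
χ² = (9−6.30)²/6.30 + (23−25.70)²/25.70 + (4−6.70)²/6.70 + (30−27.30)²/27.30 = 2.7896
df = 1
p-value (upper-tail) = 0.09488
At α=0.05: p ≥ α → fail to reject H₀

reject H₀: no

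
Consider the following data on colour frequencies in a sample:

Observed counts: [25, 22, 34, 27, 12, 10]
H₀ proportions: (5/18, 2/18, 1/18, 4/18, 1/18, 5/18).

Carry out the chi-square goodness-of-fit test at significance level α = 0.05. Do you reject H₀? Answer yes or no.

reject H₀: yes

n = 130; E_i = n·p_i = [36.11, 14.44, 7.22, 28.89, 7.22, 36.11]
χ² = (25−36.11)²/36.11 + (22−14.44)²/14.44 + (34−7.22)²/7.22 + (27−28.89)²/28.89 + (12−7.22)²/7.22 + (10−36.11)²/36.11 = 128.8192
df = 5
p-value (upper-tail) = 0.00000
At α=0.05: p < α → reject H₀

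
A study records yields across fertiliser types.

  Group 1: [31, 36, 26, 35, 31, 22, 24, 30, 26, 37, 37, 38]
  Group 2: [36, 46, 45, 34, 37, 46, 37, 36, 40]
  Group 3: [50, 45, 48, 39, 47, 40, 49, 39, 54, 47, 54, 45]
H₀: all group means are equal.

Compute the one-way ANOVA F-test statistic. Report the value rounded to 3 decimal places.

test statistic = 25.974

Group means [31.08, 39.67, 46.42], grand mean 39.000
SSB = Σnᵢ(x̄ᵢ−x̄)² = 1416.167; SSW = ΣΣ(x−x̄ᵢ)² = 817.833
MSB = 1416.167/2 = 708.0833; MSW = 817.833/30 = 27.2611
F = MSB/MSW = 25.9741
df = (2, 30)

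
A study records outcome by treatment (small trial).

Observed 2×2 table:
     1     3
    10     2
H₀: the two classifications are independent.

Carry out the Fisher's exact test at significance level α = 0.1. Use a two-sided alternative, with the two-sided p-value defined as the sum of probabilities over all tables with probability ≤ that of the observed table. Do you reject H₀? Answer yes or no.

Margins: r₁=4, r₂=12, c₁=11, c₂=5, n=16
p_obs = C(4,1)·C(12,10)/C(16,11); sum pmf over tables with pmf ≤ p_obs
p-value (two-sided) = 0.06319
At α=0.1: p < α → reject H₀

reject H₀: yes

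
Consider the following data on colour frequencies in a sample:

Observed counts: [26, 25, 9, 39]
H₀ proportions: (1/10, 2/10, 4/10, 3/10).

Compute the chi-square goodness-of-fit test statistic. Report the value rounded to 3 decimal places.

n = 99; E_i = n·p_i = [9.90, 19.80, 39.60, 29.70]
χ² = (26−9.90)²/9.90 + (25−19.80)²/19.80 + (9−39.60)²/39.60 + (39−29.70)²/29.70 = 54.1061
df = 3

test statistic = 54.106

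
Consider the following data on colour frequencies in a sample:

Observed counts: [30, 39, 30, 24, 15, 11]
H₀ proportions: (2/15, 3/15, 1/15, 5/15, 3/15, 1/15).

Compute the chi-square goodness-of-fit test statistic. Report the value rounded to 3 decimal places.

test statistic = 69.275

n = 149; E_i = n·p_i = [19.87, 29.80, 9.93, 49.67, 29.80, 9.93]
χ² = (30−19.87)²/19.87 + (39−29.80)²/29.80 + (30−9.93)²/9.93 + (24−49.67)²/49.67 + (15−29.80)²/29.80 + (11−9.93)²/9.93 = 69.2752
df = 5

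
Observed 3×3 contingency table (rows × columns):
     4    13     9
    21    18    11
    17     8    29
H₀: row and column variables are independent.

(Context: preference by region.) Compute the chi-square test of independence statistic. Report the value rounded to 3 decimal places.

test statistic = 18.992

Row totals [26, 50, 54], col totals [42, 39, 49], n=130
χ² = (4−8.40)²/8.40 + (13−7.80)²/7.80 + (9−9.80)²/9.80 + (21−16.15)²/16.15 + (18−15.00)²/15.00 + (11−18.85)²/18.85 + (17−17.45)²/17.45 + (8−16.20)²/16.20 + (29−20.35)²/20.35 = 18.9920
df = 4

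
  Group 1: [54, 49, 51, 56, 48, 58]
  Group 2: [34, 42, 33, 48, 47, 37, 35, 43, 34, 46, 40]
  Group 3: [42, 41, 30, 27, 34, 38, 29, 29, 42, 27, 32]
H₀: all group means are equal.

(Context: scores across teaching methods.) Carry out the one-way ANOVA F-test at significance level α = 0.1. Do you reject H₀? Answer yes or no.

Group means [52.67, 39.91, 33.73], grand mean 40.214
SSB = Σnᵢ(x̄ᵢ−x̄)² = 1394.290; SSW = ΣΣ(x−x̄ᵢ)² = 756.424
MSB = 1394.290/2 = 697.1450; MSW = 756.424/25 = 30.2570
F = MSB/MSW = 23.0408
df = (2, 25)
p-value (upper-tail) = 0.00000
At α=0.1: p < α → reject H₀

reject H₀: yes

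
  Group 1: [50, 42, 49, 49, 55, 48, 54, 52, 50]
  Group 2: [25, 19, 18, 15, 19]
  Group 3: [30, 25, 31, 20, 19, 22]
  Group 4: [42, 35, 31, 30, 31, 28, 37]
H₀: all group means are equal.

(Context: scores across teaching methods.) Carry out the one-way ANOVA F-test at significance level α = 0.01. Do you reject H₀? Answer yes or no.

reject H₀: yes

Group means [49.89, 19.20, 24.50, 33.43], grand mean 34.296
SSB = Σnᵢ(x̄ᵢ−x̄)² = 3908.726; SSW = ΣΣ(x−x̄ᵢ)² = 438.903
MSB = 3908.726/3 = 1302.9088; MSW = 438.903/23 = 19.0827
F = MSB/MSW = 68.2768
df = (3, 23)
p-value (upper-tail) = 0.00000
At α=0.01: p < α → reject H₀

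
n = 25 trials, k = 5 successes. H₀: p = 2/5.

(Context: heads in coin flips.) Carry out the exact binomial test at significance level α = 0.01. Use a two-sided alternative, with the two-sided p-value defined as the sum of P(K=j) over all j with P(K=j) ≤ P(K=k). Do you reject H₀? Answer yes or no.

Exact binomial: n=25, k=5, p₀=2/5=0.4000
P(X=j) = C(n,j)·p₀^j·(1−p₀)^(n−j); p = Σ P(X=j) over j with P(X=j) ≤ P(X=5)
p-value (two-sided) = 0.04253
At α=0.01: p ≥ α → fail to reject H₀

reject H₀: no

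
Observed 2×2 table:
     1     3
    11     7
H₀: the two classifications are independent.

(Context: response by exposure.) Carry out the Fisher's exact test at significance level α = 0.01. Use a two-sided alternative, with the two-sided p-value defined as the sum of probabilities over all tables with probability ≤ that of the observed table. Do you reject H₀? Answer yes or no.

Margins: r₁=4, r₂=18, c₁=12, c₂=10, n=22
p_obs = C(4,1)·C(18,11)/C(22,12); sum pmf over tables with pmf ≤ p_obs
p-value (two-sided) = 0.29323
At α=0.01: p ≥ α → fail to reject H₀

reject H₀: no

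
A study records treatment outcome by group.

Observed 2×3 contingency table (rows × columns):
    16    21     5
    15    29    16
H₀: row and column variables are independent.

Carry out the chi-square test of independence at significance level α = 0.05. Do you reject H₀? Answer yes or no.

reject H₀: no

Row totals [42, 60], col totals [31, 50, 21], n=102
χ² = (16−12.76)²/12.76 + (21−20.59)²/20.59 + (5−8.65)²/8.65 + (15−18.24)²/18.24 + (29−29.41)²/29.41 + (16−12.35)²/12.35 = 4.0230
df = 2
p-value (upper-tail) = 0.13379
At α=0.05: p ≥ α → fail to reject H₀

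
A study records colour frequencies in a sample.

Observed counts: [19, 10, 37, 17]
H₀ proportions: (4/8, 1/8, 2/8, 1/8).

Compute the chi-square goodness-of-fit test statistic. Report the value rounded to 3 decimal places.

n = 83; E_i = n·p_i = [41.50, 10.38, 20.75, 10.38]
χ² = (19−41.50)²/41.50 + (10−10.38)²/10.38 + (37−20.75)²/20.75 + (17−10.38)²/10.38 = 29.1687
df = 3

test statistic = 29.169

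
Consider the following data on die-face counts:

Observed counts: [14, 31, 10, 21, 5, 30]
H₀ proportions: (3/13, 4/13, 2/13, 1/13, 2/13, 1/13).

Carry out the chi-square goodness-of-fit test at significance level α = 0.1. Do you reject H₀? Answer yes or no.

n = 111; E_i = n·p_i = [25.62, 34.15, 17.08, 8.54, 17.08, 8.54]
χ² = (14−25.62)²/25.62 + (31−34.15)²/34.15 + (10−17.08)²/17.08 + (21−8.54)²/8.54 + (5−17.08)²/17.08 + (30−8.54)²/8.54 = 89.1629
df = 5
p-value (upper-tail) = 0.00000
At α=0.1: p < α → reject H₀

reject H₀: yes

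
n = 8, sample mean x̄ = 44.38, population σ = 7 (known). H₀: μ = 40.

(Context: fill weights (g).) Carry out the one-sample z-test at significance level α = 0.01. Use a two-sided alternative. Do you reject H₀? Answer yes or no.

SE = σ/√n = 7/√8 = 2.4749
z = (x̄−μ₀)/SE = (44.38−40)/2.4749 = 1.7698
p-value (two-sided) = 0.07676
At α=0.01: p ≥ α → fail to reject H₀

reject H₀: no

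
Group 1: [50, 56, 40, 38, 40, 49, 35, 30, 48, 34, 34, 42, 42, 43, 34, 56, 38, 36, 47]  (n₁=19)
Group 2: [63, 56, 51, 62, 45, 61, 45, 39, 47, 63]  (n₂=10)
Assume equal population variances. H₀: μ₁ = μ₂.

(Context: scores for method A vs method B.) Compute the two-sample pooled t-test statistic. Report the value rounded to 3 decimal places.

test statistic = -3.668

x̄₁=41.684, s₁=7.550, n₁=19
x̄₂=53.200, s₂=8.929, n₂=10
s_p² = [18·7.550² + 9·8.929²]/27 = 64.5817
SE = √(s_p²·(1/19+1/10)) = 3.1396
t = (41.684−53.200)/3.1396 = -3.6679
df = 27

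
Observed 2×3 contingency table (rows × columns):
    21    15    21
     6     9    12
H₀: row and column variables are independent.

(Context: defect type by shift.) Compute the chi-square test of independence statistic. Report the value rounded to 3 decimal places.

test statistic = 1.804

Row totals [57, 27], col totals [27, 24, 33], n=84
χ² = (21−18.32)²/18.32 + (15−16.29)²/16.29 + (21−22.39)²/22.39 + (6−8.68)²/8.68 + (9−7.71)²/7.71 + (12−10.61)²/10.61 = 1.8037
df = 2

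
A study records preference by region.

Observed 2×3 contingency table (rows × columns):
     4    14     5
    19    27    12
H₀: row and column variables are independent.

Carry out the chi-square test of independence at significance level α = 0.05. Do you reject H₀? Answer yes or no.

Row totals [23, 58], col totals [23, 41, 17], n=81
χ² = (4−6.53)²/6.53 + (14−11.64)²/11.64 + (5−4.83)²/4.83 + (19−16.47)²/16.47 + (27−29.36)²/29.36 + (12−12.17)²/12.17 = 2.0453
df = 2
p-value (upper-tail) = 0.35963
At α=0.05: p ≥ α → fail to reject H₀

reject H₀: no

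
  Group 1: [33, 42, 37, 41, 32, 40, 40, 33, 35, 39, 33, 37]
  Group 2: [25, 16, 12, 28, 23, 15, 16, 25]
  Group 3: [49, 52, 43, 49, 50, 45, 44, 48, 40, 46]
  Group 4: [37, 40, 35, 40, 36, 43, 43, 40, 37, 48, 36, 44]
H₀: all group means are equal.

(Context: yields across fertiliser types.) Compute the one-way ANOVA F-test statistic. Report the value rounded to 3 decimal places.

test statistic = 62.397

Group means [36.83, 20.00, 46.60, 39.92], grand mean 36.833
SSB = Σnᵢ(x̄ᵢ−x̄)² = 3334.850; SSW = ΣΣ(x−x̄ᵢ)² = 676.983
MSB = 3334.850/3 = 1111.6167; MSW = 676.983/38 = 17.8154
F = MSB/MSW = 62.3966
df = (3, 38)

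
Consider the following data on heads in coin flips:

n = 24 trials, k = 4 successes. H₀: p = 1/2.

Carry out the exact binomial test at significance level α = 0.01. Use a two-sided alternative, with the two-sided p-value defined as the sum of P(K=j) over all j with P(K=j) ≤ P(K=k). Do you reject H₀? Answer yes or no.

Exact binomial: n=24, k=4, p₀=1/2=0.5000
P(X=j) = C(n,j)·p₀^j·(1−p₀)^(n−j); p = Σ P(X=j) over j with P(X=j) ≤ P(X=4)
p-value (two-sided) = 0.00154
At α=0.01: p < α → reject H₀

reject H₀: yes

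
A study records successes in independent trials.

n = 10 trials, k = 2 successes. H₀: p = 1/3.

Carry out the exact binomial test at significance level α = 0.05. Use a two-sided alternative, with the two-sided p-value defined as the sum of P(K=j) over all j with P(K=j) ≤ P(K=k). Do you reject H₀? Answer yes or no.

Exact binomial: n=10, k=2, p₀=1/3=0.3333
P(X=j) = C(n,j)·p₀^j·(1−p₀)^(n−j); p = Σ P(X=j) over j with P(X=j) ≤ P(X=2)
p-value (two-sided) = 0.51227
At α=0.05: p ≥ α → fail to reject H₀

reject H₀: no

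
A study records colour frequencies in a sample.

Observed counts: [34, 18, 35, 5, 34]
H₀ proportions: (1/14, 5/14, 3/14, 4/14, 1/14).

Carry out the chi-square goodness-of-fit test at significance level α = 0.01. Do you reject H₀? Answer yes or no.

n = 126; E_i = n·p_i = [9.00, 45.00, 27.00, 36.00, 9.00]
χ² = (34−9.00)²/9.00 + (18−45.00)²/45.00 + (35−27.00)²/27.00 + (5−36.00)²/36.00 + (34−9.00)²/9.00 = 184.1537
df = 4
p-value (upper-tail) = 0.00000
At α=0.01: p < α → reject H₀

reject H₀: yes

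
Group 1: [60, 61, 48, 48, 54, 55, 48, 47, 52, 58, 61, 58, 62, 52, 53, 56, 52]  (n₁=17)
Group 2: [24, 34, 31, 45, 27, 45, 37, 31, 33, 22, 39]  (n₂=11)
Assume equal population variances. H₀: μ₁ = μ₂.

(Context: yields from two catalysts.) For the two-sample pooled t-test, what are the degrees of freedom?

df = n₁ + n₂ − 2 = 17 + 11 − 2 = 26

degrees of freedom = 26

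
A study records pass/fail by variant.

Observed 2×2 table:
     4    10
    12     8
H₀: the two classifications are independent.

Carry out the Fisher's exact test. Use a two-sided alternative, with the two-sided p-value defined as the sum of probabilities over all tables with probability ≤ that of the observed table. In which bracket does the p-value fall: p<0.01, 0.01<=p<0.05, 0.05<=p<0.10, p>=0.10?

Margins: r₁=14, r₂=20, c₁=16, c₂=18, n=34
p_obs = C(14,4)·C(20,12)/C(34,16); sum pmf over tables with pmf ≤ p_obs
p-value (two-sided) = 0.09209
→ bracket: 0.05<=p<0.10

p-value bracket: 0.05<=p<0.10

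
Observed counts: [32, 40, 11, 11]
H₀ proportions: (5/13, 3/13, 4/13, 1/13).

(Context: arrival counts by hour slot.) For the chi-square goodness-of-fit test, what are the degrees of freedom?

df = k − 1 = 4 − 1 = 3

degrees of freedom = 3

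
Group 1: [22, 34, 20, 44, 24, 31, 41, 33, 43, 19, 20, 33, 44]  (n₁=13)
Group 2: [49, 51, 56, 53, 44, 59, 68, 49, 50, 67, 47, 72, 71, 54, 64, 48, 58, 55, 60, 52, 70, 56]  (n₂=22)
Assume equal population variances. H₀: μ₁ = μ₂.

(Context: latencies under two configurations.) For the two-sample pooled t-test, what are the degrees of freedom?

df = n₁ + n₂ − 2 = 13 + 22 − 2 = 33

degrees of freedom = 33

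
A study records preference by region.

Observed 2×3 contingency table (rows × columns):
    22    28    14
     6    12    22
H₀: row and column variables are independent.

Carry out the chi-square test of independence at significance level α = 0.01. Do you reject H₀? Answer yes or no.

reject H₀: yes

Row totals [64, 40], col totals [28, 40, 36], n=104
χ² = (22−17.23)²/17.23 + (28−24.62)²/24.62 + (14−22.15)²/22.15 + (6−10.77)²/10.77 + (12−15.38)²/15.38 + (22−13.85)²/13.85 = 12.4449
df = 2
p-value (upper-tail) = 0.00198
At α=0.01: p < α → reject H₀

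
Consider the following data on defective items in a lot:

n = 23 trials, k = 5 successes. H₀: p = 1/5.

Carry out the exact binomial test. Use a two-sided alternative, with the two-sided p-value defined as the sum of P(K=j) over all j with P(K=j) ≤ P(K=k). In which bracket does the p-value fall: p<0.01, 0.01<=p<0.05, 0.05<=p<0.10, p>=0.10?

p-value bracket: p>=0.10

Exact binomial: n=23, k=5, p₀=1/5=0.2000
P(X=j) = C(n,j)·p₀^j·(1−p₀)^(n−j); p = Σ P(X=j) over j with P(X=j) ≤ P(X=5)
p-value (two-sided) = 0.79582
→ bracket: p>=0.10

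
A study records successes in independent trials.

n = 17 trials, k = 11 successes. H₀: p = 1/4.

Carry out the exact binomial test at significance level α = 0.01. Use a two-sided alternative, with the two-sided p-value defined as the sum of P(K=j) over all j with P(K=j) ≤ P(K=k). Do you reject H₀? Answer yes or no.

Exact binomial: n=17, k=11, p₀=1/4=0.2500
P(X=j) = C(n,j)·p₀^j·(1−p₀)^(n−j); p = Σ P(X=j) over j with P(X=j) ≤ P(X=11)
p-value (two-sided) = 0.00063
At α=0.01: p < α → reject H₀

reject H₀: yes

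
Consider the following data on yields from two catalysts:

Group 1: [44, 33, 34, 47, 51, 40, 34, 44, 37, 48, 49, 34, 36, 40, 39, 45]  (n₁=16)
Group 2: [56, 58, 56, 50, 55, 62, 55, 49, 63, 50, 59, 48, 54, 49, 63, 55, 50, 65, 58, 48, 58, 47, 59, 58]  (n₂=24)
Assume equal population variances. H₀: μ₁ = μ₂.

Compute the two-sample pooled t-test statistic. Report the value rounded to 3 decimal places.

test statistic = -7.879

x̄₁=40.938, s₁=6.005, n₁=16
x̄₂=55.208, s₂=5.340, n₂=24
s_p² = [15·6.005² + 23·5.340²]/38 = 31.4973
SE = √(s_p²·(1/16+1/24)) = 1.8113
t = (40.938−55.208)/1.8113 = -7.8786
df = 38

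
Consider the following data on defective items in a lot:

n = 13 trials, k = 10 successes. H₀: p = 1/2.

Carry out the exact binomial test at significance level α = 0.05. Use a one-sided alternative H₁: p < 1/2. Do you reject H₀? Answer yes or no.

reject H₀: no

Exact binomial: n=13, k=10, p₀=1/2=0.5000
P(X≤10) from Σ C(n,i)·p₀^i·(1−p₀)^(n−i)
p-value (one-sided, H₁ less) = 0.98877
At α=0.05: p ≥ α → fail to reject H₀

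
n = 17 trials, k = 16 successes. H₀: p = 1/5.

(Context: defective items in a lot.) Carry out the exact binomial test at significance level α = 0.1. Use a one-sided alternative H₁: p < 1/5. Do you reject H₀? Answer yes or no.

reject H₀: no

Exact binomial: n=17, k=16, p₀=1/5=0.2000
P(X≤16) from Σ C(n,i)·p₀^i·(1−p₀)^(n−i)
p-value (one-sided, H₁ less) = 1.00000
At α=0.1: p ≥ α → fail to reject H₀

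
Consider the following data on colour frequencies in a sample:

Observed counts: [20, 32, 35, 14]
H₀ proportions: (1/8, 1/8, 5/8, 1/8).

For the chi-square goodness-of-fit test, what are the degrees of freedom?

df = k − 1 = 4 − 1 = 3

degrees of freedom = 3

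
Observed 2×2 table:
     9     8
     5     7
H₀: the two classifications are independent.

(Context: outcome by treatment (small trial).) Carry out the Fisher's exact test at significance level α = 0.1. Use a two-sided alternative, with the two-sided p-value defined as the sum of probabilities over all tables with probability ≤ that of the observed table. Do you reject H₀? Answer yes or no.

Margins: r₁=17, r₂=12, c₁=14, c₂=15, n=29
p_obs = C(17,9)·C(12,5)/C(29,14); sum pmf over tables with pmf ≤ p_obs
p-value (two-sided) = 0.71038
At α=0.1: p ≥ α → fail to reject H₀

reject H₀: no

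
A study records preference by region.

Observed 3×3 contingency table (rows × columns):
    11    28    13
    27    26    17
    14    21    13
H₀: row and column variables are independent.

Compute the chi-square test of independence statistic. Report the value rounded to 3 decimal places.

Row totals [52, 70, 48], col totals [52, 75, 43], n=170
χ² = (11−15.91)²/15.91 + (28−22.94)²/22.94 + (13−13.15)²/13.15 + (27−21.41)²/21.41 + (26−30.88)²/30.88 + (17−17.71)²/17.71 + (14−14.68)²/14.68 + (21−21.18)²/21.18 + (13−12.14)²/12.14 = 4.9829
df = 4

test statistic = 4.983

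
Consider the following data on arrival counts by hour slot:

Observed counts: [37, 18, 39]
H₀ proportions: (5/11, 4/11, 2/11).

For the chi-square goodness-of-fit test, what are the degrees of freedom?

df = k − 1 = 3 − 1 = 2

degrees of freedom = 2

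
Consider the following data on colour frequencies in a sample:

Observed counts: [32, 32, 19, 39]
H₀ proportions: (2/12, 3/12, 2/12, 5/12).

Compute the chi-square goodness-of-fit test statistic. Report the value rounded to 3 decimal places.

test statistic = 9.610

n = 122; E_i = n·p_i = [20.33, 30.50, 20.33, 50.83]
χ² = (32−20.33)²/20.33 + (32−30.50)²/30.50 + (19−20.33)²/20.33 + (39−50.83)²/50.83 = 9.6098
df = 3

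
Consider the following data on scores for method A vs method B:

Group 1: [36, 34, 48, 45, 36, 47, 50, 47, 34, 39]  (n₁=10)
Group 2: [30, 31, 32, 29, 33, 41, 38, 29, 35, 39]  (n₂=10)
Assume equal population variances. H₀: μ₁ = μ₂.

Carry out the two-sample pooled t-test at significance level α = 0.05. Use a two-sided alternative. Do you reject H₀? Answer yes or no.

x̄₁=41.600, s₁=6.381, n₁=10
x̄₂=33.700, s₂=4.347, n₂=10
s_p² = [9·6.381² + 9·4.347²]/18 = 29.8056
SE = √(s_p²·(1/10+1/10)) = 2.4415
t = (41.600−33.700)/2.4415 = 3.2357
df = 18
p-value (two-sided) = 0.00459
At α=0.05: p < α → reject H₀

reject H₀: yes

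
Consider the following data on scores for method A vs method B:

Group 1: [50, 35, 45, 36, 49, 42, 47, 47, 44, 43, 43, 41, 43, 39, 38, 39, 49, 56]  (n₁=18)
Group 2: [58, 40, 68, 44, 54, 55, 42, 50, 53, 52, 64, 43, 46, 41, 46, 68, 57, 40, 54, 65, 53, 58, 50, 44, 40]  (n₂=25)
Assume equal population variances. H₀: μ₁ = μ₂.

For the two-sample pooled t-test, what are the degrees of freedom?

df = n₁ + n₂ − 2 = 18 + 25 − 2 = 41

degrees of freedom = 41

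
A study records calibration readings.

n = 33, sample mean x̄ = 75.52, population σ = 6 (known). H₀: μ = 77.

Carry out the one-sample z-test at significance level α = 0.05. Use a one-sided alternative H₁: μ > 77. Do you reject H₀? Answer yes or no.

SE = σ/√n = 6/√33 = 1.0445
z = (x̄−μ₀)/SE = (75.52−77)/1.0445 = -1.4170
p-value (one-sided, H₁ greater) = 0.92176
At α=0.05: p ≥ α → fail to reject H₀

reject H₀: no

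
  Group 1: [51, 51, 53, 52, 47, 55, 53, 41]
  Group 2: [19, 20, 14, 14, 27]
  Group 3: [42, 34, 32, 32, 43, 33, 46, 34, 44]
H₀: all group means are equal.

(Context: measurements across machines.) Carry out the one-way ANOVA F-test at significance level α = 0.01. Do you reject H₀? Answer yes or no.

Group means [50.38, 18.80, 37.78], grand mean 38.045
SSB = Σnᵢ(x̄ᵢ−x̄)² = 3068.724; SSW = ΣΣ(x−x̄ᵢ)² = 522.231
MSB = 3068.724/2 = 1534.3620; MSW = 522.231/19 = 27.4858
F = MSB/MSW = 55.8238
df = (2, 19)
p-value (upper-tail) = 0.00000
At α=0.01: p < α → reject H₀

reject H₀: yes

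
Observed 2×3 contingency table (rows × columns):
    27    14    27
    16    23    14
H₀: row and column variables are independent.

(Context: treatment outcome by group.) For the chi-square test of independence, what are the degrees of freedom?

df = (r−1)(c−1) = (2−1)·(3−1) = 2

degrees of freedom = 2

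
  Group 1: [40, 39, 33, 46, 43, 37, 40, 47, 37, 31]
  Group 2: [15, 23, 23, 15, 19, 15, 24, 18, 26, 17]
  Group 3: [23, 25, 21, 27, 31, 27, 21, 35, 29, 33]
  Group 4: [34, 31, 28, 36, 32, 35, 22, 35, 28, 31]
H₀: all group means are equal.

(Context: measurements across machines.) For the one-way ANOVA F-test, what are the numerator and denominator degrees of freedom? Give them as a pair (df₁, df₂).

degrees of freedom = [3, 36]

k = 4 groups, N = 40 total
df = (k−1, N−k) = (4−1, 40−4) = (3, 36)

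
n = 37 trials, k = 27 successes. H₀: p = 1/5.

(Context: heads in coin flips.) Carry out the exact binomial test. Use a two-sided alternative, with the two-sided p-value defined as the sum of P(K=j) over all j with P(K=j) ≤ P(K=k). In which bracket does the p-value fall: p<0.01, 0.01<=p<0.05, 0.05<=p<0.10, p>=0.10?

p-value bracket: p<0.01

Exact binomial: n=37, k=27, p₀=1/5=0.2000
P(X=j) = C(n,j)·p₀^j·(1−p₀)^(n−j); p = Σ P(X=j) over j with P(X=j) ≤ P(X=27)
p-value (two-sided) = 0.00000
→ bracket: p<0.01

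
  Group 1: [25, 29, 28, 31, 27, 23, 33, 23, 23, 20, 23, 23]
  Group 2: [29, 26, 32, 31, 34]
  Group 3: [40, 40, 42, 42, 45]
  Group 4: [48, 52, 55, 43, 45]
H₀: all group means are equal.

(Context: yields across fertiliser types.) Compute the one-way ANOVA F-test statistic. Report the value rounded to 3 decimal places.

Group means [25.67, 30.40, 41.80, 48.60], grand mean 33.778
SSB = Σnᵢ(x̄ᵢ−x̄)² = 2266.800; SSW = ΣΣ(x−x̄ᵢ)² = 319.867
MSB = 2266.800/3 = 755.6000; MSW = 319.867/23 = 13.9072
F = MSB/MSW = 54.3314
df = (3, 23)

test statistic = 54.331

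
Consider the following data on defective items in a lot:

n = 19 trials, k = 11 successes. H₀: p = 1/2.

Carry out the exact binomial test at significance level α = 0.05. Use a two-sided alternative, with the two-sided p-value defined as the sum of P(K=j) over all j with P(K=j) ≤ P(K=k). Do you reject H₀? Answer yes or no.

Exact binomial: n=19, k=11, p₀=1/2=0.5000
P(X=j) = C(n,j)·p₀^j·(1−p₀)^(n−j); p = Σ P(X=j) over j with P(X=j) ≤ P(X=11)
p-value (two-sided) = 0.64761
At α=0.05: p ≥ α → fail to reject H₀

reject H₀: no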